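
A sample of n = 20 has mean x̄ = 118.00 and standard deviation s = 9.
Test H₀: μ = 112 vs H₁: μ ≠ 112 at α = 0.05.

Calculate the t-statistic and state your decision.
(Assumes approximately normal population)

Answer: t = 2.9814, reject H₀

Derivation:
df = n - 1 = 19
SE = s/√n = 9/√20 = 2.0125
t = (x̄ - μ₀)/SE = (118.00 - 112)/2.0125 = 2.9814
Critical value: t_{0.025,19} = ±2.093
p-value ≈ 0.0077
Decision: reject H₀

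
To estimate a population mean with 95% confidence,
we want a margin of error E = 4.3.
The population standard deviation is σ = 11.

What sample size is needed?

Answer: n = 26

Derivation:
z_0.025 = 1.960
n = (z×σ/E)² = (1.960×11/4.3)²
n = 25.1397
Round up: n = 26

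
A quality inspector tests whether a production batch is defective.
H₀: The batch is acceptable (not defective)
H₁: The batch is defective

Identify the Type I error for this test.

A Type I error (probability α) occurs when we reject a true H₀.
A Type II error (probability β) occurs when we fail to reject a false H₀.

Answer: Rejecting an acceptable batch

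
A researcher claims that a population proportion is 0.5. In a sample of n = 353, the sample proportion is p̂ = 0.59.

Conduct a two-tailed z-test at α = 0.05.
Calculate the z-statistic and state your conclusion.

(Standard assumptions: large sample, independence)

H₀: p = 0.5, H₁: p ≠ 0.5
Standard error: SE = √(p₀(1-p₀)/n) = √(0.5×0.5/353) = 0.026612
z-statistic: z = (p̂ - p₀)/SE = (0.59 - 0.5)/0.026612 = 3.3819
Critical value: z_0.025 = ±1.960
p-value = 0.0007
Decision: reject H₀ at α = 0.05

Answer: z = 3.3819, reject H₀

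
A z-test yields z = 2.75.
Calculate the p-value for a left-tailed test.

Answer: p-value ≈ 0.9970

Derivation:
For z = 2.75:
p = P(Z < 2.75) = Φ(2.75) = 0.9970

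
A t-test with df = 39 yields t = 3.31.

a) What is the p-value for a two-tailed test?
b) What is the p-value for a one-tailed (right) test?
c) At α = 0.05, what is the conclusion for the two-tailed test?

Answer: a) 0.0020, b) 0.0010, c) reject H₀

Derivation:
Using t-distribution with df = 39:
a) Two-tailed: p = 2×P(T > 3.31) = 0.0020
b) One-tailed: p = P(T > 3.31) = 0.0010
c) 0.0020 < 0.05, reject H₀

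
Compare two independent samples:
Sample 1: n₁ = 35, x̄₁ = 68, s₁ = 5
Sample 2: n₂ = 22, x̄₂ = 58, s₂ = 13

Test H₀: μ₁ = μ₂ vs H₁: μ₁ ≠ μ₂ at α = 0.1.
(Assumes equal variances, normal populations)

Answer: t = 4.1096, reject H₀

Derivation:
Pooled variance: s²_p = [34×5² + 21×13²]/(55) = 79.9818
s_p = 8.9433
SE = s_p×√(1/n₁ + 1/n₂) = 8.9433×√(1/35 + 1/22) = 2.4333
t = (x̄₁ - x̄₂)/SE = (68 - 58)/2.4333 = 4.1096
df = 55, t-critical = ±1.673
Decision: reject H₀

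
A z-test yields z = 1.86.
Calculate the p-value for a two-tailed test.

For z = 1.86:
p = 2×P(Z > |1.86|) = 2×(1 - Φ(1.86)) = 0.0629

Answer: p-value ≈ 0.0629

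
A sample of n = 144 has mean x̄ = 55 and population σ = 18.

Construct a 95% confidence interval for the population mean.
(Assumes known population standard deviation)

Answer: (52.0600, 57.9400)

Derivation:
Confidence level: 95%, α = 0.05
z_0.025 = 1.960
SE = σ/√n = 18/√144 = 1.5000
Margin of error = 1.960 × 1.5000 = 2.9400
CI: x̄ ± margin = 55 ± 2.9400
CI: (52.0600, 57.9400)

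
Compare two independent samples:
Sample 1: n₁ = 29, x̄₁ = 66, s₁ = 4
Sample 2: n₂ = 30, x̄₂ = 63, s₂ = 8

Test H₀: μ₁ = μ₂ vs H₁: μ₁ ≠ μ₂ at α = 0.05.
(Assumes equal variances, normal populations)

Answer: t = 1.8119, fail to reject H₀

Derivation:
Pooled variance: s²_p = [28×4² + 29×8²]/(57) = 40.4211
s_p = 6.3578
SE = s_p×√(1/n₁ + 1/n₂) = 6.3578×√(1/29 + 1/30) = 1.6557
t = (x̄₁ - x̄₂)/SE = (66 - 63)/1.6557 = 1.8119
df = 57, t-critical = ±2.002
Decision: fail to reject H₀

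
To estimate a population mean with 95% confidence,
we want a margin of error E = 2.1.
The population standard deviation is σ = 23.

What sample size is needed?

z_0.025 = 1.960
n = (z×σ/E)² = (1.960×23/2.1)²
n = 460.8178
Round up: n = 461

Answer: n = 461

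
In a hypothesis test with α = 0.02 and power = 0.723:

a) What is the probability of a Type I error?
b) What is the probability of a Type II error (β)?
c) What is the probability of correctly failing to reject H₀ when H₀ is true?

a) Type I error probability = α = 0.02
b) Power = P(reject H₀ | H₁ true) = 1 - β = 0.723, so Type II error probability = β = 1 - Power = 0.277
c) P(fail to reject H₀ | H₀ true) = 1 - α = 0.98

Answer: a) 0.02, b) 0.277, c) 0.98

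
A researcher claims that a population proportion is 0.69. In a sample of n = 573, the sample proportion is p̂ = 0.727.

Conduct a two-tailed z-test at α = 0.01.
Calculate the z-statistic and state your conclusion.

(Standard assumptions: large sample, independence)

Answer: z = 1.9150, fail to reject H₀

Derivation:
H₀: p = 0.69, H₁: p ≠ 0.69
Standard error: SE = √(p₀(1-p₀)/n) = √(0.69×0.31/573) = 0.019321
z-statistic: z = (p̂ - p₀)/SE = (0.727 - 0.69)/0.019321 = 1.9150
Critical value: z_0.005 = ±2.576
p-value = 0.0555
Decision: fail to reject H₀ at α = 0.01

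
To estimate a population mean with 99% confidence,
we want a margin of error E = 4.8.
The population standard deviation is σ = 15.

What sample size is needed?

z_0.005 = 2.576
n = (z×σ/E)² = (2.576×15/4.8)²
n = 64.8025
Round up: n = 65

Answer: n = 65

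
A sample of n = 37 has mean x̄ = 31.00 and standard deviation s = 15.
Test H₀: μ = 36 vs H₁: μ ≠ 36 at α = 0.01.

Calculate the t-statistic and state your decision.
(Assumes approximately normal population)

Answer: t = -2.0276, fail to reject H₀

Derivation:
df = n - 1 = 36
SE = s/√n = 15/√37 = 2.4660
t = (x̄ - μ₀)/SE = (31.00 - 36)/2.4660 = -2.0276
Critical value: t_{0.005,36} = ±2.719
p-value ≈ 0.0501
Decision: fail to reject H₀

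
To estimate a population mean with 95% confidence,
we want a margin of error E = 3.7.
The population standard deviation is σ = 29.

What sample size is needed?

z_0.025 = 1.960
n = (z×σ/E)² = (1.960×29/3.7)²
n = 235.9960
Round up: n = 236

Answer: n = 236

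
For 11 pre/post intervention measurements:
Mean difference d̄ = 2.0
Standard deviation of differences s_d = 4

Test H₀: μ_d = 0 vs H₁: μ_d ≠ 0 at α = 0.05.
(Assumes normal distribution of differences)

df = n - 1 = 10
SE = s_d/√n = 4/√11 = 1.2060
t = d̄/SE = 2.0/1.2060 = 1.6584
Critical value: t_{0.025,10} = ±2.228
p-value ≈ 0.1282
Decision: fail to reject H₀

Answer: t = 1.6584, fail to reject H₀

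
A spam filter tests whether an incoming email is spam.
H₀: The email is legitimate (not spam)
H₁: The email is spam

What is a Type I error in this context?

A Type I error (probability α) occurs when we reject a true H₀.
A Type II error (probability β) occurs when we fail to reject a false H₀.

Answer: Marking a legitimate email as spam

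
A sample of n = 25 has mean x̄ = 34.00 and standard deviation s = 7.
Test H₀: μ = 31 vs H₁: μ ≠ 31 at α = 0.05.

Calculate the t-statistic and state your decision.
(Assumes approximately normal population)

df = n - 1 = 24
SE = s/√n = 7/√25 = 1.4000
t = (x̄ - μ₀)/SE = (34.00 - 31)/1.4000 = 2.1429
Critical value: t_{0.025,24} = ±2.064
p-value ≈ 0.0425
Decision: reject H₀

Answer: t = 2.1429, reject H₀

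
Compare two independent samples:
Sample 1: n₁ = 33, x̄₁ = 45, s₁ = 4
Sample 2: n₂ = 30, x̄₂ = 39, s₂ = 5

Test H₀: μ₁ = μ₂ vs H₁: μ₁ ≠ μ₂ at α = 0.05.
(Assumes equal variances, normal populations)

Answer: t = 5.2817, reject H₀

Derivation:
Pooled variance: s²_p = [32×4² + 29×5²]/(61) = 20.2787
s_p = 4.5032
SE = s_p×√(1/n₁ + 1/n₂) = 4.5032×√(1/33 + 1/30) = 1.1360
t = (x̄₁ - x̄₂)/SE = (45 - 39)/1.1360 = 5.2817
df = 61, t-critical = ±2.000
Decision: reject H₀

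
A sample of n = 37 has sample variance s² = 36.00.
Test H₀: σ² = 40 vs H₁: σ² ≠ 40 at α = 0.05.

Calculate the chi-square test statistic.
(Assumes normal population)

Answer: χ² = 32.4000, fail to reject H₀

Derivation:
df = n - 1 = 36
χ² = (n-1)s²/σ₀² = 36×36.00/40 = 32.4000
Critical values: χ²_{0.975,36} = 21.336, χ²_{0.025,36} = 54.437
Rejection region: χ² < 21.336 or χ² > 54.437
Decision: fail to reject H₀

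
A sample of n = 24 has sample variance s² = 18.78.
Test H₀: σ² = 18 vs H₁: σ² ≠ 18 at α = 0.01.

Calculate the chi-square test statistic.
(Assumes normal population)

df = n - 1 = 23
χ² = (n-1)s²/σ₀² = 23×18.78/18 = 23.9967
Critical values: χ²_{0.995,23} = 9.260, χ²_{0.005,23} = 44.181
Rejection region: χ² < 9.260 or χ² > 44.181
Decision: fail to reject H₀

Answer: χ² = 23.9967, fail to reject H₀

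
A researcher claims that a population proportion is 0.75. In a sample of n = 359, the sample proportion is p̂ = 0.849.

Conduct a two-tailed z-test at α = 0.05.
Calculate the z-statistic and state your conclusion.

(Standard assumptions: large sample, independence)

Answer: z = 4.3318, reject H₀

Derivation:
H₀: p = 0.75, H₁: p ≠ 0.75
Standard error: SE = √(p₀(1-p₀)/n) = √(0.75×0.25/359) = 0.022854
z-statistic: z = (p̂ - p₀)/SE = (0.849 - 0.75)/0.022854 = 4.3318
Critical value: z_0.025 = ±1.960
p-value < 0.0001
Decision: reject H₀ at α = 0.05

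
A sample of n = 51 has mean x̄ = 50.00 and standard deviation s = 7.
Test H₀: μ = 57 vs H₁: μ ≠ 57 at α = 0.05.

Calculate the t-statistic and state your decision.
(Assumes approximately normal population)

Answer: t = -7.1414, reject H₀

Derivation:
df = n - 1 = 50
SE = s/√n = 7/√51 = 0.9802
t = (x̄ - μ₀)/SE = (50.00 - 57)/0.9802 = -7.1414
Critical value: t_{0.025,50} = ±2.009
p-value < 0.0001
Decision: reject H₀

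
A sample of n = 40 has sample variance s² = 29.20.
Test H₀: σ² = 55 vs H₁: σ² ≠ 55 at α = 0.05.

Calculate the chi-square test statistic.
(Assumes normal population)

Answer: χ² = 20.7055, reject H₀

Derivation:
df = n - 1 = 39
χ² = (n-1)s²/σ₀² = 39×29.20/55 = 20.7055
Critical values: χ²_{0.975,39} = 23.654, χ²_{0.025,39} = 58.120
Rejection region: χ² < 23.654 or χ² > 58.120
Decision: reject H₀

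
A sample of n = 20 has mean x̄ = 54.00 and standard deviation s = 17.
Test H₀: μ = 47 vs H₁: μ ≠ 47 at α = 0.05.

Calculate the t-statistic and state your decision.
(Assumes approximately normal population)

Answer: t = 1.8415, fail to reject H₀

Derivation:
df = n - 1 = 19
SE = s/√n = 17/√20 = 3.8013
t = (x̄ - μ₀)/SE = (54.00 - 47)/3.8013 = 1.8415
Critical value: t_{0.025,19} = ±2.093
p-value ≈ 0.0812
Decision: fail to reject H₀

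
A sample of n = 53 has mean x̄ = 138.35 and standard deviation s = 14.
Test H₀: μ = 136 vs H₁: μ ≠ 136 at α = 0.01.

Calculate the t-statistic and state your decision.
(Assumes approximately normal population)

Answer: t = 1.2220, fail to reject H₀

Derivation:
df = n - 1 = 52
SE = s/√n = 14/√53 = 1.9230
t = (x̄ - μ₀)/SE = (138.35 - 136)/1.9230 = 1.2220
Critical value: t_{0.005,52} = ±2.674
p-value ≈ 0.2272
Decision: fail to reject H₀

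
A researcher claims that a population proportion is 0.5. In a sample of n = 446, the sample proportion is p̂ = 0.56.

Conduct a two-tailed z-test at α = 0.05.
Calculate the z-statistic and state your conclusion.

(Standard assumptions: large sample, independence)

Answer: z = 2.5342, reject H₀

Derivation:
H₀: p = 0.5, H₁: p ≠ 0.5
Standard error: SE = √(p₀(1-p₀)/n) = √(0.5×0.5/446) = 0.023676
z-statistic: z = (p̂ - p₀)/SE = (0.56 - 0.5)/0.023676 = 2.5342
Critical value: z_0.025 = ±1.960
p-value = 0.0113
Decision: reject H₀ at α = 0.05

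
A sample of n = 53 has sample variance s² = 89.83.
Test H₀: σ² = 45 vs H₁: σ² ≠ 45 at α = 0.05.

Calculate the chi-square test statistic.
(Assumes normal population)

df = n - 1 = 52
χ² = (n-1)s²/σ₀² = 52×89.83/45 = 103.8036
Critical values: χ²_{0.975,52} = 33.968, χ²_{0.025,52} = 73.810
Rejection region: χ² < 33.968 or χ² > 73.810
Decision: reject H₀

Answer: χ² = 103.8036, reject H₀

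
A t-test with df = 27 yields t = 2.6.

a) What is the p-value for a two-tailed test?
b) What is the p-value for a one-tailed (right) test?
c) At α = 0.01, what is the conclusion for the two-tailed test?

Using t-distribution with df = 27:
a) Two-tailed: p = 2×P(T > 2.6) = 0.0149
b) One-tailed: p = P(T > 2.6) = 0.0075
c) 0.0149 ≥ 0.01, fail to reject H₀

Answer: a) 0.0149, b) 0.0075, c) fail to reject H₀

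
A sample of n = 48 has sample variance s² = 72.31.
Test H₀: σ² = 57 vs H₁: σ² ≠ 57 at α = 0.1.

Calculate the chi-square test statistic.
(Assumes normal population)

Answer: χ² = 59.6240, fail to reject H₀

Derivation:
df = n - 1 = 47
χ² = (n-1)s²/σ₀² = 47×72.31/57 = 59.6240
Critical values: χ²_{0.95,47} = 32.268, χ²_{0.05,47} = 64.001
Rejection region: χ² < 32.268 or χ² > 64.001
Decision: fail to reject H₀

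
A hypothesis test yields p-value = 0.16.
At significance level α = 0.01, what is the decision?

Compare p-value to α:
0.16 ≥ 0.01
Decision: fail to reject H₀

Answer: fail to reject H₀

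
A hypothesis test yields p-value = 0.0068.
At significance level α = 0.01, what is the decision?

Answer: reject H₀

Derivation:
Compare p-value to α:
0.0068 < 0.01
Decision: reject H₀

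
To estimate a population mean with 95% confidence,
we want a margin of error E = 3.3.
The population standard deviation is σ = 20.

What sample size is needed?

Answer: n = 142

Derivation:
z_0.025 = 1.960
n = (z×σ/E)² = (1.960×20/3.3)²
n = 141.1056
Round up: n = 142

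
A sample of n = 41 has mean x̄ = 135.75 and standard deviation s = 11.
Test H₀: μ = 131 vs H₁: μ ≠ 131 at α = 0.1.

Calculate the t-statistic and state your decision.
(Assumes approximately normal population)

df = n - 1 = 40
SE = s/√n = 11/√41 = 1.7179
t = (x̄ - μ₀)/SE = (135.75 - 131)/1.7179 = 2.7650
Critical value: t_{0.05,40} = ±1.684
p-value ≈ 0.0086
Decision: reject H₀

Answer: t = 2.7650, reject H₀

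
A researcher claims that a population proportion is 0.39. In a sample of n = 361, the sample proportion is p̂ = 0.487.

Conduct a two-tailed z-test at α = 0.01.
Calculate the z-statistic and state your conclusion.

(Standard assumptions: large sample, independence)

H₀: p = 0.39, H₁: p ≠ 0.39
Standard error: SE = √(p₀(1-p₀)/n) = √(0.39×0.61/361) = 0.025671
z-statistic: z = (p̂ - p₀)/SE = (0.487 - 0.39)/0.025671 = 3.7786
Critical value: z_0.005 = ±2.576
p-value = 0.0002
Decision: reject H₀ at α = 0.01

Answer: z = 3.7786, reject H₀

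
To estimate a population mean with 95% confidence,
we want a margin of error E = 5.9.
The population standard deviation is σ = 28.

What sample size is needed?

Answer: n = 87

Derivation:
z_0.025 = 1.960
n = (z×σ/E)² = (1.960×28/5.9)²
n = 86.5215
Round up: n = 87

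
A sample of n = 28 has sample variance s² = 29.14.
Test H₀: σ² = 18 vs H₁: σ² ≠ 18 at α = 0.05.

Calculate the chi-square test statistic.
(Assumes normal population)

df = n - 1 = 27
χ² = (n-1)s²/σ₀² = 27×29.14/18 = 43.7100
Critical values: χ²_{0.975,27} = 14.573, χ²_{0.025,27} = 43.195
Rejection region: χ² < 14.573 or χ² > 43.195
Decision: reject H₀

Answer: χ² = 43.7100, reject H₀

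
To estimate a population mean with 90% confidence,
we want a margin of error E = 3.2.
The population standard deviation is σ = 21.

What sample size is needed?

Answer: n = 117

Derivation:
z_0.05 = 1.645
n = (z×σ/E)² = (1.645×21/3.2)²
n = 116.5388
Round up: n = 117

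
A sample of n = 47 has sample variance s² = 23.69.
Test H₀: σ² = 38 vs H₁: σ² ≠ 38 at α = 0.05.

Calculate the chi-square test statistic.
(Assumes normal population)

Answer: χ² = 28.6774, reject H₀

Derivation:
df = n - 1 = 46
χ² = (n-1)s²/σ₀² = 46×23.69/38 = 28.6774
Critical values: χ²_{0.975,46} = 29.160, χ²_{0.025,46} = 66.617
Rejection region: χ² < 29.160 or χ² > 66.617
Decision: reject H₀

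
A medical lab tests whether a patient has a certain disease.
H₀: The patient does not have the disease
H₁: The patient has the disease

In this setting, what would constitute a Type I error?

Answer: Diagnosing a healthy patient as having the disease (false positive)

Derivation:
A Type I error (probability α) occurs when we reject a true H₀.
A Type II error (probability β) occurs when we fail to reject a false H₀.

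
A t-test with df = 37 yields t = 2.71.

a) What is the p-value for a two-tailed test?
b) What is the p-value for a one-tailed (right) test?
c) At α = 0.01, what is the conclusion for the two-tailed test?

Answer: a) 0.0101, b) 0.0051, c) fail to reject H₀

Derivation:
Using t-distribution with df = 37:
a) Two-tailed: p = 2×P(T > 2.71) = 0.0101
b) One-tailed: p = P(T > 2.71) = 0.0051
c) 0.0101 ≥ 0.01, fail to reject H₀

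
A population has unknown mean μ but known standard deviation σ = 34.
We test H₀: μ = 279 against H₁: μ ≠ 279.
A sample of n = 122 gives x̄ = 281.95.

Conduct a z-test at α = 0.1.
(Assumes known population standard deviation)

Standard error: SE = σ/√n = 34/√122 = 3.0782
z-statistic: z = (x̄ - μ₀)/SE = (281.95 - 279)/3.0782 = 0.9584
Critical value: ±1.645
p-value = 0.3379
Decision: fail to reject H₀

Answer: z = 0.9584, fail to reject H₀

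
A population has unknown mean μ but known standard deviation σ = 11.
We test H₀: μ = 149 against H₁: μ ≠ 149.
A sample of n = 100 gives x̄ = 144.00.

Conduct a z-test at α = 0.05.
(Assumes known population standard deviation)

Standard error: SE = σ/√n = 11/√100 = 1.1000
z-statistic: z = (x̄ - μ₀)/SE = (144.00 - 149)/1.1000 = -4.5455
Critical value: ±1.960
p-value < 0.0001
Decision: reject H₀

Answer: z = -4.5455, reject H₀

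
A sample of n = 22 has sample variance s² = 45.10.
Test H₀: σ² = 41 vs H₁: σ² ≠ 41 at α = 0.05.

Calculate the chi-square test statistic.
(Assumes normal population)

df = n - 1 = 21
χ² = (n-1)s²/σ₀² = 21×45.10/41 = 23.1000
Critical values: χ²_{0.975,21} = 10.283, χ²_{0.025,21} = 35.479
Rejection region: χ² < 10.283 or χ² > 35.479
Decision: fail to reject H₀

Answer: χ² = 23.1000, fail to reject H₀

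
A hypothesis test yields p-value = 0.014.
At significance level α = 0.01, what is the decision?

Answer: fail to reject H₀

Derivation:
Compare p-value to α:
0.014 ≥ 0.01
Decision: fail to reject H₀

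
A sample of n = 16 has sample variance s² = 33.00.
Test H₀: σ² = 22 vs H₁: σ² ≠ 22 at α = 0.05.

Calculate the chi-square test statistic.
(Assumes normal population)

Answer: χ² = 22.5000, fail to reject H₀

Derivation:
df = n - 1 = 15
χ² = (n-1)s²/σ₀² = 15×33.00/22 = 22.5000
Critical values: χ²_{0.975,15} = 6.262, χ²_{0.025,15} = 27.488
Rejection region: χ² < 6.262 or χ² > 27.488
Decision: fail to reject H₀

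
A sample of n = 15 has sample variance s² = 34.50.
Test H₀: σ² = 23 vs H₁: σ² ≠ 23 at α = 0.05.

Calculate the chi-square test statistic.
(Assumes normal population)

Answer: χ² = 21.0000, fail to reject H₀

Derivation:
df = n - 1 = 14
χ² = (n-1)s²/σ₀² = 14×34.50/23 = 21.0000
Critical values: χ²_{0.975,14} = 5.629, χ²_{0.025,14} = 26.119
Rejection region: χ² < 5.629 or χ² > 26.119
Decision: fail to reject H₀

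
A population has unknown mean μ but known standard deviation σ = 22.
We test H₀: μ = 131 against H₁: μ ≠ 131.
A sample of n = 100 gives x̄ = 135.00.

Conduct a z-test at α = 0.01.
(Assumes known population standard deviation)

Standard error: SE = σ/√n = 22/√100 = 2.2000
z-statistic: z = (x̄ - μ₀)/SE = (135.00 - 131)/2.2000 = 1.8182
Critical value: ±2.576
p-value = 0.0690
Decision: fail to reject H₀

Answer: z = 1.8182, fail to reject H₀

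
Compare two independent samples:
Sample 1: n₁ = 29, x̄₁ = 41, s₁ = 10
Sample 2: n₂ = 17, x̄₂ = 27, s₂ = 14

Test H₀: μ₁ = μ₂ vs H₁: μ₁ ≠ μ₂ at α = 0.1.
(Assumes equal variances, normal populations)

Pooled variance: s²_p = [28×10² + 16×14²]/(44) = 134.9091
s_p = 11.6150
SE = s_p×√(1/n₁ + 1/n₂) = 11.6150×√(1/29 + 1/17) = 3.5479
t = (x̄₁ - x̄₂)/SE = (41 - 27)/3.5479 = 3.9460
df = 44, t-critical = ±1.680
Decision: reject H₀

Answer: t = 3.9460, reject H₀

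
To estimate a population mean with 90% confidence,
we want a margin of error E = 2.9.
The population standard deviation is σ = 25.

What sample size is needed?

z_0.05 = 1.645
n = (z×σ/E)² = (1.645×25/2.9)²
n = 201.1017
Round up: n = 202

Answer: n = 202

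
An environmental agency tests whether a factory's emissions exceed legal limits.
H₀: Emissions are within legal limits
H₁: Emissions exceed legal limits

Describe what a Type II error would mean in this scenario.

Type I error (α): Rejecting H₀ when H₀ is true
Type II error (β): Failing to reject H₀ when H₁ is true

Answer: Failing to cite a factory whose emissions actually exceed the limit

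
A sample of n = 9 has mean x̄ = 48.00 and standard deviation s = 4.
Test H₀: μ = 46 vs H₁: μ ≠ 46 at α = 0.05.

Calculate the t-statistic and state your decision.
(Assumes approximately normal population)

df = n - 1 = 8
SE = s/√n = 4/√9 = 1.3333
t = (x̄ - μ₀)/SE = (48.00 - 46)/1.3333 = 1.5000
Critical value: t_{0.025,8} = ±2.306
p-value ≈ 0.1720
Decision: fail to reject H₀

Answer: t = 1.5000, fail to reject H₀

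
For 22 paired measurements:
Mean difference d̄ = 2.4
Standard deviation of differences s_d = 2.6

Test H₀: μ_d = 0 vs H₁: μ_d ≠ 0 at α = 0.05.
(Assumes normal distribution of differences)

df = n - 1 = 21
SE = s_d/√n = 2.6/√22 = 0.5543
t = d̄/SE = 2.4/0.5543 = 4.3298
Critical value: t_{0.025,21} = ±2.080
p-value ≈ 0.0003
Decision: reject H₀

Answer: t = 4.3298, reject H₀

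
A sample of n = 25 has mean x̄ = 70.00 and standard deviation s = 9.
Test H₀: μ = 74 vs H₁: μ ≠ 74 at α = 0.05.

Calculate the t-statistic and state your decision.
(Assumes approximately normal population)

df = n - 1 = 24
SE = s/√n = 9/√25 = 1.8000
t = (x̄ - μ₀)/SE = (70.00 - 74)/1.8000 = -2.2222
Critical value: t_{0.025,24} = ±2.064
p-value ≈ 0.0359
Decision: reject H₀

Answer: t = -2.2222, reject H₀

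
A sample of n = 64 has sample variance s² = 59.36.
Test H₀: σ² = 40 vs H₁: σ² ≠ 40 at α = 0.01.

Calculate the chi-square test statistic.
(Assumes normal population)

df = n - 1 = 63
χ² = (n-1)s²/σ₀² = 63×59.36/40 = 93.4920
Critical values: χ²_{0.995,63} = 37.838, χ²_{0.005,63} = 95.649
Rejection region: χ² < 37.838 or χ² > 95.649
Decision: fail to reject H₀

Answer: χ² = 93.4920, fail to reject H₀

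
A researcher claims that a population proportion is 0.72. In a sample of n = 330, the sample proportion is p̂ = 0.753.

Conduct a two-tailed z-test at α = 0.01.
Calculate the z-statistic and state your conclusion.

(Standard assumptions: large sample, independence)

H₀: p = 0.72, H₁: p ≠ 0.72
Standard error: SE = √(p₀(1-p₀)/n) = √(0.72×0.28/330) = 0.024717
z-statistic: z = (p̂ - p₀)/SE = (0.753 - 0.72)/0.024717 = 1.3351
Critical value: z_0.005 = ±2.576
p-value = 0.1818
Decision: fail to reject H₀ at α = 0.01

Answer: z = 1.3351, fail to reject H₀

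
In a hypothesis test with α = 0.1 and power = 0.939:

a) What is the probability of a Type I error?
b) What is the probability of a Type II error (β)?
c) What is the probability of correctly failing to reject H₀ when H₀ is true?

a) Type I error probability = α = 0.1
b) Power = P(reject H₀ | H₁ true) = 1 - β = 0.939, so Type II error probability = β = 1 - Power = 0.061
c) P(fail to reject H₀ | H₀ true) = 1 - α = 0.9

Answer: a) 0.1, b) 0.061, c) 0.9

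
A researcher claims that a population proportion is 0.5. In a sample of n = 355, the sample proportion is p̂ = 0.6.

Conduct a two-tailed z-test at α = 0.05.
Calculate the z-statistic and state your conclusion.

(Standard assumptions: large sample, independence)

H₀: p = 0.5, H₁: p ≠ 0.5
Standard error: SE = √(p₀(1-p₀)/n) = √(0.5×0.5/355) = 0.026537
z-statistic: z = (p̂ - p₀)/SE = (0.6 - 0.5)/0.026537 = 3.7683
Critical value: z_0.025 = ±1.960
p-value = 0.0002
Decision: reject H₀ at α = 0.05

Answer: z = 3.7683, reject H₀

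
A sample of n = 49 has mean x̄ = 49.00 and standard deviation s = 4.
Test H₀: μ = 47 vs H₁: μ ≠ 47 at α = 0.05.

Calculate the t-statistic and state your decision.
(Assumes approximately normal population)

df = n - 1 = 48
SE = s/√n = 4/√49 = 0.5714
t = (x̄ - μ₀)/SE = (49.00 - 47)/0.5714 = 3.5002
Critical value: t_{0.025,48} = ±2.011
p-value ≈ 0.0010
Decision: reject H₀

Answer: t = 3.5002, reject H₀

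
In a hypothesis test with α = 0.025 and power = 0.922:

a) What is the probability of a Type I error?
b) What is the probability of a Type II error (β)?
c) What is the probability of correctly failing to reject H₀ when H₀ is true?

a) Type I error probability = α = 0.025
b) Power = P(reject H₀ | H₁ true) = 1 - β = 0.922, so Type II error probability = β = 1 - Power = 0.078
c) P(fail to reject H₀ | H₀ true) = 1 - α = 0.975

Answer: a) 0.025, b) 0.078, c) 0.975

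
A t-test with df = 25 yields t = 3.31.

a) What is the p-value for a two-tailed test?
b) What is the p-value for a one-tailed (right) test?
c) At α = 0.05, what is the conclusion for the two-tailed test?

Answer: a) 0.0028, b) 0.0014, c) reject H₀

Derivation:
Using t-distribution with df = 25:
a) Two-tailed: p = 2×P(T > 3.31) = 0.0028
b) One-tailed: p = P(T > 3.31) = 0.0014
c) 0.0028 < 0.05, reject H₀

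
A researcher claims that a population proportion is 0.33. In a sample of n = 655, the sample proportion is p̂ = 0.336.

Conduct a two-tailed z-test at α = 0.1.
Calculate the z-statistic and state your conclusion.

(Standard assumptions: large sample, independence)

H₀: p = 0.33, H₁: p ≠ 0.33
Standard error: SE = √(p₀(1-p₀)/n) = √(0.33×0.67/655) = 0.018373
z-statistic: z = (p̂ - p₀)/SE = (0.336 - 0.33)/0.018373 = 0.3266
Critical value: z_0.05 = ±1.645
p-value = 0.7440
Decision: fail to reject H₀ at α = 0.1

Answer: z = 0.3266, fail to reject H₀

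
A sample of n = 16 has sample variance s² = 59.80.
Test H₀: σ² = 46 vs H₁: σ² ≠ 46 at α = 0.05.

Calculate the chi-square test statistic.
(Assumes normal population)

df = n - 1 = 15
χ² = (n-1)s²/σ₀² = 15×59.80/46 = 19.5000
Critical values: χ²_{0.975,15} = 6.262, χ²_{0.025,15} = 27.488
Rejection region: χ² < 6.262 or χ² > 27.488
Decision: fail to reject H₀

Answer: χ² = 19.5000, fail to reject H₀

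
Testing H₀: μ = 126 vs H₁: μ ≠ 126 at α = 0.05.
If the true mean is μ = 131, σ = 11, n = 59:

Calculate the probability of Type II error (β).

SE = σ/√n = 11/√59 = 1.4321
Critical values: μ₀ ± z_0.025×SE = 126 ± 1.960×1.4321
Acceptance region: (123.1931, 128.8069)
Under H₁ (μ = 131): z_high = (128.8069 - 131)/1.4321 = -1.5314, z_low = (123.1931 - 131)/1.4321 = -5.4514
β = P(not reject | H₁) = Φ(-1.5314) - Φ(-5.4514) ≈ 0.0628

Answer: β ≈ 0.0628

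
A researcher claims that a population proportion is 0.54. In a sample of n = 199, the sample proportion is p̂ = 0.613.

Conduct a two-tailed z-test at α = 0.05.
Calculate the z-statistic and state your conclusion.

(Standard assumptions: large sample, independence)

H₀: p = 0.54, H₁: p ≠ 0.54
Standard error: SE = √(p₀(1-p₀)/n) = √(0.54×0.46/199) = 0.035330
z-statistic: z = (p̂ - p₀)/SE = (0.613 - 0.54)/0.035330 = 2.0662
Critical value: z_0.025 = ±1.960
p-value = 0.0388
Decision: reject H₀ at α = 0.05

Answer: z = 2.0662, reject H₀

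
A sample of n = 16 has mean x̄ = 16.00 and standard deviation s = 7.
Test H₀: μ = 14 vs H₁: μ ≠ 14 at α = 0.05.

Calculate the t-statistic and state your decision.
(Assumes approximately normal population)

Answer: t = 1.1429, fail to reject H₀

Derivation:
df = n - 1 = 15
SE = s/√n = 7/√16 = 1.7500
t = (x̄ - μ₀)/SE = (16.00 - 14)/1.7500 = 1.1429
Critical value: t_{0.025,15} = ±2.131
p-value ≈ 0.2710
Decision: fail to reject H₀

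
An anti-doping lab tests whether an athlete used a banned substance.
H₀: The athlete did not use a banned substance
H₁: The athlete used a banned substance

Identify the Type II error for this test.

A Type I error (probability α) occurs when we reject a true H₀.
A Type II error (probability β) occurs when we fail to reject a false H₀.

Answer: Failing to detect doping in an athlete who used a banned substance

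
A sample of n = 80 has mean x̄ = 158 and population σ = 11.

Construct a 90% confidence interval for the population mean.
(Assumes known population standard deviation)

Answer: (155.9770, 160.0230)

Derivation:
Confidence level: 90%, α = 0.1
z_0.05 = 1.645
SE = σ/√n = 11/√80 = 1.2298
Margin of error = 1.645 × 1.2298 = 2.0230
CI: x̄ ± margin = 158 ± 2.0230
CI: (155.9770, 160.0230)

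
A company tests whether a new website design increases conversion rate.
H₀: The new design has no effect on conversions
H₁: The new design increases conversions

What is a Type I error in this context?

Type I error (α): Rejecting H₀ when H₀ is true
Type II error (β): Failing to reject H₀ when H₁ is true

Answer: Switching to a new design that doesn't actually help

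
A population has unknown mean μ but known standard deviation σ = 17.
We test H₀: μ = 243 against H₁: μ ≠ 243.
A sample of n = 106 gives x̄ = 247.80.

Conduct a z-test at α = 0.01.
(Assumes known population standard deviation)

Standard error: SE = σ/√n = 17/√106 = 1.6512
z-statistic: z = (x̄ - μ₀)/SE = (247.80 - 243)/1.6512 = 2.9070
Critical value: ±2.576
p-value = 0.0036
Decision: reject H₀

Answer: z = 2.9070, reject H₀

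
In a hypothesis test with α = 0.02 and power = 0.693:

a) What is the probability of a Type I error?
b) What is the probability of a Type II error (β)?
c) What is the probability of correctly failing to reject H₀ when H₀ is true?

a) Type I error probability = α = 0.02
b) Power = P(reject H₀ | H₁ true) = 1 - β = 0.693, so Type II error probability = β = 1 - Power = 0.307
c) P(fail to reject H₀ | H₀ true) = 1 - α = 0.98

Answer: a) 0.02, b) 0.307, c) 0.98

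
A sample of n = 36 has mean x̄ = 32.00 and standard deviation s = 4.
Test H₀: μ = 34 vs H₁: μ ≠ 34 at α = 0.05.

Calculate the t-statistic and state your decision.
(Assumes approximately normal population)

Answer: t = -2.9999, reject H₀

Derivation:
df = n - 1 = 35
SE = s/√n = 4/√36 = 0.6667
t = (x̄ - μ₀)/SE = (32.00 - 34)/0.6667 = -2.9999
Critical value: t_{0.025,35} = ±2.030
p-value ≈ 0.0050
Decision: reject H₀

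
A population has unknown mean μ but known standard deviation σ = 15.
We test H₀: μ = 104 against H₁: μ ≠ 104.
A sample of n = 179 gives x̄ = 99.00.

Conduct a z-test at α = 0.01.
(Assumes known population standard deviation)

Standard error: SE = σ/√n = 15/√179 = 1.1212
z-statistic: z = (x̄ - μ₀)/SE = (99.00 - 104)/1.1212 = -4.4595
Critical value: ±2.576
p-value < 0.0001
Decision: reject H₀

Answer: z = -4.4595, reject H₀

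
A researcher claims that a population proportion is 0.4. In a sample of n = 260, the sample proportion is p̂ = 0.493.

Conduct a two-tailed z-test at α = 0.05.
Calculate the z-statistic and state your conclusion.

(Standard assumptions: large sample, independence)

Answer: z = 3.0610, reject H₀

Derivation:
H₀: p = 0.4, H₁: p ≠ 0.4
Standard error: SE = √(p₀(1-p₀)/n) = √(0.4×0.6/260) = 0.030382
z-statistic: z = (p̂ - p₀)/SE = (0.493 - 0.4)/0.030382 = 3.0610
Critical value: z_0.025 = ±1.960
p-value = 0.0022
Decision: reject H₀ at α = 0.05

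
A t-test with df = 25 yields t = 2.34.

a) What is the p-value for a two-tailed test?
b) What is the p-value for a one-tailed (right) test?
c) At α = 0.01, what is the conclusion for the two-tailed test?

Using t-distribution with df = 25:
a) Two-tailed: p = 2×P(T > 2.34) = 0.0276
b) One-tailed: p = P(T > 2.34) = 0.0138
c) 0.0276 ≥ 0.01, fail to reject H₀

Answer: a) 0.0276, b) 0.0138, c) fail to reject H₀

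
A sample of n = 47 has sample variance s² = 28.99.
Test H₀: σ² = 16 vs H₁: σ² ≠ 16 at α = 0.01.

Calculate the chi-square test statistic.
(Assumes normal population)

df = n - 1 = 46
χ² = (n-1)s²/σ₀² = 46×28.99/16 = 83.3462
Critical values: χ²_{0.995,46} = 25.041, χ²_{0.005,46} = 74.437
Rejection region: χ² < 25.041 or χ² > 74.437
Decision: reject H₀

Answer: χ² = 83.3462, reject H₀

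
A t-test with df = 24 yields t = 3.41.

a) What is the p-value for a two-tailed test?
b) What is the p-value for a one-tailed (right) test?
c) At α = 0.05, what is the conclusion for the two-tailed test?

Using t-distribution with df = 24:
a) Two-tailed: p = 2×P(T > 3.41) = 0.0023
b) One-tailed: p = P(T > 3.41) = 0.0012
c) 0.0023 < 0.05, reject H₀

Answer: a) 0.0023, b) 0.0012, c) reject H₀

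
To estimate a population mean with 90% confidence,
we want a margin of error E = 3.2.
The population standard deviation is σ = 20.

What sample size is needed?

z_0.05 = 1.645
n = (z×σ/E)² = (1.645×20/3.2)²
n = 105.7041
Round up: n = 106

Answer: n = 106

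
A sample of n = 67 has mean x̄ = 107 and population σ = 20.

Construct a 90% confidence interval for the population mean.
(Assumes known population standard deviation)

Confidence level: 90%, α = 0.1
z_0.05 = 1.645
SE = σ/√n = 20/√67 = 2.4434
Margin of error = 1.645 × 2.4434 = 4.0194
CI: x̄ ± margin = 107 ± 4.0194
CI: (102.9806, 111.0194)

Answer: (102.9806, 111.0194)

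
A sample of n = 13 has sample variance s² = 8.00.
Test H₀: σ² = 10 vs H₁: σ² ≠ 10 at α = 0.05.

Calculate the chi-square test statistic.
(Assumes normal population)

df = n - 1 = 12
χ² = (n-1)s²/σ₀² = 12×8.00/10 = 9.6000
Critical values: χ²_{0.975,12} = 4.404, χ²_{0.025,12} = 23.337
Rejection region: χ² < 4.404 or χ² > 23.337
Decision: fail to reject H₀

Answer: χ² = 9.6000, fail to reject H₀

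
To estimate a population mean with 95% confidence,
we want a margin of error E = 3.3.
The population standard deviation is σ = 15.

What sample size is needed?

z_0.025 = 1.960
n = (z×σ/E)² = (1.960×15/3.3)²
n = 79.3719
Round up: n = 80

Answer: n = 80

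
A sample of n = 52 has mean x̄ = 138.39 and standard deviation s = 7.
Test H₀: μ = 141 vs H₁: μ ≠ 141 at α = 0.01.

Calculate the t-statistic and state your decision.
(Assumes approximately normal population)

df = n - 1 = 51
SE = s/√n = 7/√52 = 0.9707
t = (x̄ - μ₀)/SE = (138.39 - 141)/0.9707 = -2.6888
Critical value: t_{0.005,51} = ±2.676
p-value ≈ 0.0097
Decision: reject H₀

Answer: t = -2.6888, reject H₀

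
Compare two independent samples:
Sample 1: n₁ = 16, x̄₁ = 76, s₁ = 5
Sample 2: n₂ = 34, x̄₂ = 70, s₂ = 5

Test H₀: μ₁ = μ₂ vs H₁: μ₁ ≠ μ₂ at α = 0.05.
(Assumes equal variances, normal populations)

Pooled variance: s²_p = [15×5² + 33×5²]/(48) = 25.0000
s_p = 5.0000
SE = s_p×√(1/n₁ + 1/n₂) = 5.0000×√(1/16 + 1/34) = 1.5158
t = (x̄₁ - x̄₂)/SE = (76 - 70)/1.5158 = 3.9583
df = 48, t-critical = ±2.011
Decision: reject H₀

Answer: t = 3.9583, reject H₀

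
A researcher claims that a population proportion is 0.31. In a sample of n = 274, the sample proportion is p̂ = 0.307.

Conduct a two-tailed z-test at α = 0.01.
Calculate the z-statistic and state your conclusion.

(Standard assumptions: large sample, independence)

Answer: z = -0.1074, fail to reject H₀

Derivation:
H₀: p = 0.31, H₁: p ≠ 0.31
Standard error: SE = √(p₀(1-p₀)/n) = √(0.31×0.69/274) = 0.027940
z-statistic: z = (p̂ - p₀)/SE = (0.307 - 0.31)/0.027940 = -0.1074
Critical value: z_0.005 = ±2.576
p-value = 0.9145
Decision: fail to reject H₀ at α = 0.01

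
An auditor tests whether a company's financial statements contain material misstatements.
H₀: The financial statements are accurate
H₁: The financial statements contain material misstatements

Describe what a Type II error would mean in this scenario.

Type I error: rejecting H₀ when it is actually true (false positive).
Type II error: failing to reject H₀ when H₁ is actually true (false negative).

Answer: Failing to detect material misstatements that are actually present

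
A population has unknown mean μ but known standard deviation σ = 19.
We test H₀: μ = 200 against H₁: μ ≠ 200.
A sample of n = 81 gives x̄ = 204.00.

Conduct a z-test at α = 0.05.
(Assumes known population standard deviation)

Standard error: SE = σ/√n = 19/√81 = 2.1111
z-statistic: z = (x̄ - μ₀)/SE = (204.00 - 200)/2.1111 = 1.8947
Critical value: ±1.960
p-value = 0.0581
Decision: fail to reject H₀

Answer: z = 1.8947, fail to reject H₀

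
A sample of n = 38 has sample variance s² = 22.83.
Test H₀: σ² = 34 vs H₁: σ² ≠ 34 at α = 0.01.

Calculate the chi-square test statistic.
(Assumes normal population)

df = n - 1 = 37
χ² = (n-1)s²/σ₀² = 37×22.83/34 = 24.8444
Critical values: χ²_{0.995,37} = 18.586, χ²_{0.005,37} = 62.883
Rejection region: χ² < 18.586 or χ² > 62.883
Decision: fail to reject H₀

Answer: χ² = 24.8444, fail to reject H₀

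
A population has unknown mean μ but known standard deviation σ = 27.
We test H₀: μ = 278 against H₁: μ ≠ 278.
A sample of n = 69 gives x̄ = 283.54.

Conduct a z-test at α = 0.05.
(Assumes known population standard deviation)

Answer: z = 1.7044, fail to reject H₀

Derivation:
Standard error: SE = σ/√n = 27/√69 = 3.2504
z-statistic: z = (x̄ - μ₀)/SE = (283.54 - 278)/3.2504 = 1.7044
Critical value: ±1.960
p-value = 0.0883
Decision: fail to reject H₀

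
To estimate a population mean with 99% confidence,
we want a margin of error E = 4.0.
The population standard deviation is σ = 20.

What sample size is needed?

z_0.005 = 2.576
n = (z×σ/E)² = (2.576×20/4.0)²
n = 165.8944
Round up: n = 166

Answer: n = 166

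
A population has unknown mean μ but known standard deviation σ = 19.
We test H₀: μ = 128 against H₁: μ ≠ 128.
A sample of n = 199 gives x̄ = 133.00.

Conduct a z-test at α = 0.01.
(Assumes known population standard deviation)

Standard error: SE = σ/√n = 19/√199 = 1.3469
z-statistic: z = (x̄ - μ₀)/SE = (133.00 - 128)/1.3469 = 3.7122
Critical value: ±2.576
p-value = 0.0002
Decision: reject H₀

Answer: z = 3.7122, reject H₀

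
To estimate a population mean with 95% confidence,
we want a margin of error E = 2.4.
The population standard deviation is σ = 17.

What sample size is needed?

Answer: n = 193

Derivation:
z_0.025 = 1.960
n = (z×σ/E)² = (1.960×17/2.4)²
n = 192.7469
Round up: n = 193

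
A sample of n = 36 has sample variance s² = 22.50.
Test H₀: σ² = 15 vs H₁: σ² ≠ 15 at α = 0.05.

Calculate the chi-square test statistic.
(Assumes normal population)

Answer: χ² = 52.5000, fail to reject H₀

Derivation:
df = n - 1 = 35
χ² = (n-1)s²/σ₀² = 35×22.50/15 = 52.5000
Critical values: χ²_{0.975,35} = 20.569, χ²_{0.025,35} = 53.203
Rejection region: χ² < 20.569 or χ² > 53.203
Decision: fail to reject H₀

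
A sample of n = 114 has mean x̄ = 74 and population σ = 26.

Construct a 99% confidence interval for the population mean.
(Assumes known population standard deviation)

Confidence level: 99%, α = 0.01
z_0.005 = 2.576
SE = σ/√n = 26/√114 = 2.4351
Margin of error = 2.576 × 2.4351 = 6.2728
CI: x̄ ± margin = 74 ± 6.2728
CI: (67.7272, 80.2728)

Answer: (67.7272, 80.2728)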